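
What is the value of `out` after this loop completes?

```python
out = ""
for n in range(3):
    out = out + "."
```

Repeat '.' 3 times
`out` takes the values: "" → "." → ".." → "..."

Answer: "..."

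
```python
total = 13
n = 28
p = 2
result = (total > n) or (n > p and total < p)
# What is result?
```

Trace:
`total = 13` → total = 13
`n = 28` → n = 28
`p = 2` → p = 2
`result = (total > n) or (n > p and total < p)` → result = False
So result = False

Answer: False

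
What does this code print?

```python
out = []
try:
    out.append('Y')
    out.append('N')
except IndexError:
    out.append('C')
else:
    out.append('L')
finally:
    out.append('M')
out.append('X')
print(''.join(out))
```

Execution trace: 'Y' (try body) → 'N' (try body, no exception) → 'L' (else) → 'M' (finally) → 'X' (after the try/except). Output: YNLMX

Answer: YNLMX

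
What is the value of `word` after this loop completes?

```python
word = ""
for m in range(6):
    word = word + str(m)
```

Concatenate digits 0 to 5
`word` takes the values: "" → "0" → "01" → "012" → "0123" → "01234" → "012345"

Answer: "012345"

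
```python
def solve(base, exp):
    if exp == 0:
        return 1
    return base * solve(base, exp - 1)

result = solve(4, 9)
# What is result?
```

solve(4, 9) = 4 * 4 * 4 * 4 * 4 * 4 * 4 * 4 * 4 = 262144

Answer: 262144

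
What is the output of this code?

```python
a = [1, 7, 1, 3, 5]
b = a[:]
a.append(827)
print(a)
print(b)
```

Key concept: slice [:] creates copy.
Step by step:
`a = [1, 7, 1, 3, 5]` → a = [1, 7, 1, 3, 5]
`b = a[:]` → b = [1, 7, 1, 3, 5]
`a.append(827)` → a = [1, 7, 1, 3, 5, 827]
`print(a)` → prints [1, 7, 1, 3, 5, 827]
`print(b)` → prints [1, 7, 1, 3, 5]

Answer:
[1, 7, 1, 3, 5, 827]
[1, 7, 1, 3, 5]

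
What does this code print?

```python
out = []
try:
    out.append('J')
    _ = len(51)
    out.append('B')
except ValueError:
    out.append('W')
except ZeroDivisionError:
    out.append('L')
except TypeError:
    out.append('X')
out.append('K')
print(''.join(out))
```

Execution trace: 'J' (try body) → 'X' (except TypeError) → 'K' (after the try/except). Output: JXK

Answer: JXK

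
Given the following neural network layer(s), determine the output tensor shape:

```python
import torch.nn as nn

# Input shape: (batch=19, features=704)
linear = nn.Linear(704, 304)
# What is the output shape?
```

Input: (19, 704) -> Output: (19, 304)

Answer: (19, 304)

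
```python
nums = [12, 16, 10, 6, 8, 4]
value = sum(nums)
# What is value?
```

Trace:
`nums = [12, 16, 10, 6, 8, 4]` → nums = [12, 16, 10, 6, 8, 4]
`value = sum(nums)` → value = 56
So value = 56

Answer: 56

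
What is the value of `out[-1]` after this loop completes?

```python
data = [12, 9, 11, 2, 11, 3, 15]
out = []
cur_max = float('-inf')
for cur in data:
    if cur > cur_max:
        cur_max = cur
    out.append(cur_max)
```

Running max ends at 15
`out` takes the values: [] → [12] → [12, 12] → [12, 12, 12] → [12, 12, 12, 12] → [12, 12, 12, 12, 12] → [12, 12, 12, 12, 12, 12] → [12, 12, 12, 12, 12, 12, 15]
So `out[-1]` = 15

Answer: 15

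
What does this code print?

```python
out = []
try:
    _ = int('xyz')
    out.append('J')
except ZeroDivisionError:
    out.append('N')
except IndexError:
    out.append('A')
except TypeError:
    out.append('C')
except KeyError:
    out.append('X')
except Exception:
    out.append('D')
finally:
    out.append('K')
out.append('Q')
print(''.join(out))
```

Execution trace: 'D' (except Exception) → 'K' (finally) → 'Q' (after the try/except). Output: DKQ

Answer: DKQ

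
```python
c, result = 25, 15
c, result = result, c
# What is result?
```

Trace:
`c, result = 25, 15` → c = 25; result = 15
`c, result = result, c` → c = 15; result = 25
So result = 25

Answer: 25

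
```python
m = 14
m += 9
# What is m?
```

Trace:
`m = 14` → m = 14
`m += 9` → m = 23
So m = 23

Answer: 23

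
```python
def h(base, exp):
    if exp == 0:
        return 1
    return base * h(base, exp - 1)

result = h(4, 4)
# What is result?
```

h(4, 4) = 4 * 4 * 4 * 4 = 256

Answer: 256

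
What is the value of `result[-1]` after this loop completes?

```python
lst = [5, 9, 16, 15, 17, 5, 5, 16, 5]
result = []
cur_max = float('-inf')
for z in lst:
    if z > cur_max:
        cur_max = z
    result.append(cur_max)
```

Running max ends at 17
`result` takes the values: [] → [5] → [5, 9] → [5, 9, 16] → [5, 9, 16, 16] → [5, 9, 16, 16, 17] → [5, 9, 16, 16, 17, 17] → [5, 9, 16, 16, 17, 17, 17] → [5, 9, 16, 16, 17, 17, 17, 17] → [5, 9, 16, 16, 17, 17, 17, 17, 17]
So `result[-1]` = 17

Answer: 17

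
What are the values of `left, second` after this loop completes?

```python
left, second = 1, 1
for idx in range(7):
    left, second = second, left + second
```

Fibonacci: after 7 iterations
`left, second` takes the values: (1, 1) → (1, 2) → (2, 3) → (3, 5) → (5, 8) → (8, 13) → (13, 21) → (21, 34)

Answer: 21, 34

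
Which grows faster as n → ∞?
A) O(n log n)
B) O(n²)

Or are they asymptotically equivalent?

O(n log n) vs O(n²): Higher order terms dominate.

Answer: B) O(n²) grows faster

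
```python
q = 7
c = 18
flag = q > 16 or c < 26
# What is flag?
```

Trace:
`q = 7` → q = 7
`c = 18` → c = 18
`flag = q > 16 or c < 26` → flag = True
So flag = True

Answer: True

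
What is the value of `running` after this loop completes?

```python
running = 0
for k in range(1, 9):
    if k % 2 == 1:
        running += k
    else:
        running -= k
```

Add odd, subtract even
`running` takes the values: 0 → 1 → -1 → 2 → -2 → 3 → -3 → 4 → -4

Answer: -4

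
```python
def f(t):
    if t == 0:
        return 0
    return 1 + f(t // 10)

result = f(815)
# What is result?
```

Count of digits of 815: 3

Answer: 3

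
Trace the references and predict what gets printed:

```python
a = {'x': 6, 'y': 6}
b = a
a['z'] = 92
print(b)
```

Key concept: dict aliasing.
Step by step:
`a = {'x': 6, 'y': 6}` → a = {'x': 6, 'y': 6}
`b = a` → b = {'x': 6, 'y': 6} (same object as a)
`a['z'] = 92` → a = {'x': 6, 'y': 6, 'z': 92} (same object as b); b = {'x': 6, 'y': 6, 'z': 92} (same object as a)
`print(b)` → prints {'x': 6, 'y': 6, 'z': 92}

Answer: {'x': 6, 'y': 6, 'z': 92}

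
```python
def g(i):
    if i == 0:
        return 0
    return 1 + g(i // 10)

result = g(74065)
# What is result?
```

Count of digits of 74065: 5

Answer: 5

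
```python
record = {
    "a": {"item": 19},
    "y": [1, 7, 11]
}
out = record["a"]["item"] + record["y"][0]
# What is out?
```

Trace:
`record = { ...` → record = {'a': {'item': 19}, 'y': [1, 7, 11]}
`out = record["a"]["item"] + record["y"][0]` → out = 20
So out = 20

Answer: 20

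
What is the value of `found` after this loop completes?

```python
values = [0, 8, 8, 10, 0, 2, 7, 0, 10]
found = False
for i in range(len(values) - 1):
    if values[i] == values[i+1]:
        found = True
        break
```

Check consecutive duplicates in [0, 8, 8, 10, 0, 2, 7, 0, 10]
`found` takes the values: False → True

Answer: True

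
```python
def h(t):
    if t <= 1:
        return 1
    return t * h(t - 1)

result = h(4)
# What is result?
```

h(4) = 4 * 3 * 2 * 1 = 24

Answer: 24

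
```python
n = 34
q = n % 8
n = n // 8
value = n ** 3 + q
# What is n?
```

Trace:
`n = 34` → n = 34
`q = n % 8` → q = 2
`n = n // 8` → n = 4
`value = n ** 3 + q` → value = 66
So n = 4

Answer: 4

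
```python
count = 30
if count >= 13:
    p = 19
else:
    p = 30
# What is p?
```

Trace:
`count = 30` → count = 30
`if count >= 13: ...` → count >= 13 is True → p = 19
So p = 19

Answer: 19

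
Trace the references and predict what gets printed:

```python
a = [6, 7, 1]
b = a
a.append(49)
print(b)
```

Key concept: basic list aliasing.
Step by step:
`a = [6, 7, 1]` → a = [6, 7, 1]
`b = a` → b = [6, 7, 1] (same object as a)
`a.append(49)` → a = [6, 7, 1, 49] (same object as b); b = [6, 7, 1, 49] (same object as a)
`print(b)` → prints [6, 7, 1, 49]

Answer: [6, 7, 1, 49]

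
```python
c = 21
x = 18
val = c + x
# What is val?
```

Trace:
`c = 21` → c = 21
`x = 18` → x = 18
`val = c + x` → val = 39
So val = 39

Answer: 39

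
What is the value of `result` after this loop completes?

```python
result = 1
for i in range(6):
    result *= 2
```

2^6 = 64
`result` takes the values: 1 → 2 → 4 → 8 → 16 → 32 → 64

Answer: 64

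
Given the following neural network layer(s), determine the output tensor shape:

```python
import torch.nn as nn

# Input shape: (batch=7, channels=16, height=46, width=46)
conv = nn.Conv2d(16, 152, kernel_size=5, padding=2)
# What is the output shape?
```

Input: (7, 16, 46, 46) -> Output: (7, 152, 46, 46)

Answer: (7, 152, 46, 46)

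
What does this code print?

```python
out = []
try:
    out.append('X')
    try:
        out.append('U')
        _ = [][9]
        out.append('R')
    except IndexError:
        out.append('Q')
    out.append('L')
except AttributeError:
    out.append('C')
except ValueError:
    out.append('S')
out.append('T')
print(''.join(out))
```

Execution trace: 'X' (try body) → 'U' (inner try body) → 'Q' (inner except IndexError) → 'L' (try body, no exception) → 'T' (after the try/except). Output: XUQLT

Answer: XUQLT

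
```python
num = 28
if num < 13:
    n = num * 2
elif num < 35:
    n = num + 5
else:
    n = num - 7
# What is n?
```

Trace:
`num = 28` → num = 28
`if num < 13: ...` → num < 13 is False, num < 35 is True → n = 33
So n = 33

Answer: 33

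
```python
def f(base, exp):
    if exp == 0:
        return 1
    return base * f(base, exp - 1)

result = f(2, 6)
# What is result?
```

f(2, 6) = 2 * 2 * 2 * 2 * 2 * 2 = 64

Answer: 64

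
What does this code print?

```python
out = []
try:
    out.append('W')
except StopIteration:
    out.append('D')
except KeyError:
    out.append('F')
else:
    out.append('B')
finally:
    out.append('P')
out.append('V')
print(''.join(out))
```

Execution trace: 'W' (try body, no exception) → 'B' (else) → 'P' (finally) → 'V' (after the try/except). Output: WBPV

Answer: WBPV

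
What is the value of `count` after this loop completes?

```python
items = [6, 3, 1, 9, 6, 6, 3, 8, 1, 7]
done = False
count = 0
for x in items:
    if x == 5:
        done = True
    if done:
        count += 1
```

Count elements after first 5 in [6, 3, 1, 9, 6, 6, 3, 8, 1, 7]
`count` takes the values: 0

Answer: 0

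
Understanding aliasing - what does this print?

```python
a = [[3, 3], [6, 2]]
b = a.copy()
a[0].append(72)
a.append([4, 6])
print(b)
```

Key concept: shallow copy with nested lists.
Step by step:
`a = [[3, 3], [6, 2]]` → a = [[3, 3], [6, 2]]
`b = a.copy()` → b = [[3, 3], [6, 2]]
`a[0].append(72)` → a = [[3, 3, 72], [6, 2]]; b = [[3, 3, 72], [6, 2]]
`a.append([4, 6])` → a = [[3, 3, 72], [6, 2], [4, 6]]
`print(b)` → prints [[3, 3, 72], [6, 2]]

Answer: [[3, 3, 72], [6, 2]]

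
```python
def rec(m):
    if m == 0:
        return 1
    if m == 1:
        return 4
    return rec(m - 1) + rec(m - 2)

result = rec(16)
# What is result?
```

Build up from base cases: rec(0)=1, rec(1)=4, rec(2)=5, rec(3)=9, rec(4)=14, rec(5)=23, rec(6)=37, ..., rec(16)=4558

Answer: 4558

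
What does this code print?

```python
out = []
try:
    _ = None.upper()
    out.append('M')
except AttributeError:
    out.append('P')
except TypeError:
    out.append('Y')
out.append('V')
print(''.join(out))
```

Execution trace: 'P' (except AttributeError) → 'V' (after the try/except). Output: PV

Answer: PV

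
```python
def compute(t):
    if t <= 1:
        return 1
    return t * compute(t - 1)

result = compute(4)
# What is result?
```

compute(4) = 4 * 3 * 2 * 1 = 24

Answer: 24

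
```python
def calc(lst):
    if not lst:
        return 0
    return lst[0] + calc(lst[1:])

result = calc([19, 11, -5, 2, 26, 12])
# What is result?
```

19 + 11 + (-5) + 2 + 26 + 12 + 0 = 65

Answer: 65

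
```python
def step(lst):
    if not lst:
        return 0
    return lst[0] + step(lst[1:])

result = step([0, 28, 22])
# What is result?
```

0 + 28 + 22 + 0 = 50

Answer: 50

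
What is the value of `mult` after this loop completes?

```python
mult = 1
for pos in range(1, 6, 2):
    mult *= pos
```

Product of 1, 3, 5, ... up to 5
`mult` takes the values: 1 → 3 → 15

Answer: 15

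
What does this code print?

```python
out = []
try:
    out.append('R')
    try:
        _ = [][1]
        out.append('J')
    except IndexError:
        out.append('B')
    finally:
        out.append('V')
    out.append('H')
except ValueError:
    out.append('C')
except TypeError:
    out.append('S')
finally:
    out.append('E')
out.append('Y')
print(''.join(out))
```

Execution trace: 'R' (try body) → 'B' (inner except IndexError) → 'V' (inner finally) → 'H' (try body, no exception) → 'E' (finally) → 'Y' (after the try/except). Output: RBVHEY

Answer: RBVHEY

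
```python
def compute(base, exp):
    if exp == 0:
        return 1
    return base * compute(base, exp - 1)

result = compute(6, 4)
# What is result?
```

compute(6, 4) = 6 * 6 * 6 * 6 = 1296

Answer: 1296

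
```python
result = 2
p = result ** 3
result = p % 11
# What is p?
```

Trace:
`result = 2` → result = 2
`p = result ** 3` → p = 8
`result = p % 11` → result = 8
So p = 8

Answer: 8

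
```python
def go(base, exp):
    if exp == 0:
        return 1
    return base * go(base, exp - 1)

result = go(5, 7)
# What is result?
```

go(5, 7) = 5 * 5 * 5 * 5 * 5 * 5 * 5 = 78125

Answer: 78125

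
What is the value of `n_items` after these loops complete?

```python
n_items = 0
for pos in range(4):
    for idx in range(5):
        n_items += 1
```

4 * 5 = 20
`n_items` takes the values: 0 → 1 → 2 → 3 → 4 → 5 → 6 → 7 → 8 → 9 → 10 → 11 → 12 → 13 → 14 → 15 → 16 → 17 → 18 → 19 → 20

Answer: 20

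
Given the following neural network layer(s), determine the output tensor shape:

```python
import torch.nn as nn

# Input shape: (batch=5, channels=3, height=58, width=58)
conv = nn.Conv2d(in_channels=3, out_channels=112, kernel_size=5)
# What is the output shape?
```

Input: (5, 3, 58, 58) -> Output: (5, 112, 54, 54)

Answer: (5, 112, 54, 54)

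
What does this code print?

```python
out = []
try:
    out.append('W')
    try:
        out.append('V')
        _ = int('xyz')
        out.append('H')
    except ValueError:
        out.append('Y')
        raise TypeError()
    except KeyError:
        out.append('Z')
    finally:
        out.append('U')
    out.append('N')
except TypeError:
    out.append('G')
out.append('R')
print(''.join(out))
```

Execution trace: 'W' (try body) → 'V' (inner try body) → 'Y' (inner except ValueError) → 'U' (inner finally) → 'G' (except TypeError) → 'R' (after the try/except). Output: WVYUGR

Answer: WVYUGR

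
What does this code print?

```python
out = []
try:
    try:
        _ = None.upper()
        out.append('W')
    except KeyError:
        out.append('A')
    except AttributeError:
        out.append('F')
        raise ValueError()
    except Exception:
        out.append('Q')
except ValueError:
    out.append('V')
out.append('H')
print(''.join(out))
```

Execution trace: 'F' (except AttributeError) → 'V' (outer except ValueError) → 'H' (after the try/except). Output: FVH

Answer: FVH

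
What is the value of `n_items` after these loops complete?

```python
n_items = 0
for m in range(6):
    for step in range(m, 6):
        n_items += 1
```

Upper triangle: 6 + 5 + ... + 1
`n_items` takes the values: 0 → 1 → 2 → 3 → 4 → 5 → 6 → 7 → 8 → 9 → 10 → 11 → 12 → 13 → 14 → 15 → 16 → 17 → 18 → 19 → 20 → 21

Answer: 21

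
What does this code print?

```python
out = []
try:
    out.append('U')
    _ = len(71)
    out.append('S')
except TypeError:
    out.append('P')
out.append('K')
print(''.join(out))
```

Execution trace: 'U' (try body) → 'P' (except TypeError) → 'K' (after the try/except). Output: UPK

Answer: UPK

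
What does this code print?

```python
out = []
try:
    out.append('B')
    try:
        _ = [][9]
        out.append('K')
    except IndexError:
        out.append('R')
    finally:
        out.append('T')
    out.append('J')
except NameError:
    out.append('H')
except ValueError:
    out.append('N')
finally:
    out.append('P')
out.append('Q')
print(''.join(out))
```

Execution trace: 'B' (try body) → 'R' (inner except IndexError) → 'T' (inner finally) → 'J' (try body, no exception) → 'P' (finally) → 'Q' (after the try/except). Output: BRTJPQ

Answer: BRTJPQ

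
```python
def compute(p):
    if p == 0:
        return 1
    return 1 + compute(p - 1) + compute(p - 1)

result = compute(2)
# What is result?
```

compute(p) = 1 + 2·compute(p-1), compute(0)=1. Closed form: (1+1)·2^2 - 1 = 7.

Answer: 7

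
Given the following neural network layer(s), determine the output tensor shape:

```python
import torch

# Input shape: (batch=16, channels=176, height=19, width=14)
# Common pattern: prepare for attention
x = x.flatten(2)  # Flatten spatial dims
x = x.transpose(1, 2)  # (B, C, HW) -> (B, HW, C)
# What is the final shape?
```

Input: (16, 176, 19, 14) -> after flatten(2): (16, 176, 266) -> Output: (16, 266, 176)

Answer: (16, 266, 176)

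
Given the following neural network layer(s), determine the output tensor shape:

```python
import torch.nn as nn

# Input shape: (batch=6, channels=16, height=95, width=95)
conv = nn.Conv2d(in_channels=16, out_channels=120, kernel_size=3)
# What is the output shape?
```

Input: (6, 16, 95, 95) -> Output: (6, 120, 93, 93)

Answer: (6, 120, 93, 93)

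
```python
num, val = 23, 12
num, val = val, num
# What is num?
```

Trace:
`num, val = 23, 12` → num = 23; val = 12
`num, val = val, num` → num = 12; val = 23
So num = 12

Answer: 12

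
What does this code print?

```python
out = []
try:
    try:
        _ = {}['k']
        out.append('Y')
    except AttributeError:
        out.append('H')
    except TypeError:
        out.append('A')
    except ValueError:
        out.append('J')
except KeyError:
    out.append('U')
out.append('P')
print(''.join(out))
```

Execution trace: 'U' (outer except KeyError) → 'P' (after the try/except). Output: UP

Answer: UP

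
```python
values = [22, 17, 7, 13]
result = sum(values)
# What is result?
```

Trace:
`values = [22, 17, 7, 13]` → values = [22, 17, 7, 13]
`result = sum(values)` → result = 59
So result = 59

Answer: 59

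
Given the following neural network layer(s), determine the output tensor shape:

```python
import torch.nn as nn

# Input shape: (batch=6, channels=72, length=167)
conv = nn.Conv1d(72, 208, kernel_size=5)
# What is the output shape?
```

Input: (6, 72, 167) -> Output: (6, 208, 163)

Answer: (6, 208, 163)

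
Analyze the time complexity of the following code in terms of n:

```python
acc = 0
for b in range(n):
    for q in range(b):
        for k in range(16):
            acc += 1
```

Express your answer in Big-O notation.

Each loop level contributes: n × n × 1. Multiplying the contributions gives O(n^2).

Answer: O(n^2)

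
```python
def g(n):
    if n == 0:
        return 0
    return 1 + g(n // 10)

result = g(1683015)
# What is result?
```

Count of digits of 1683015: 7

Answer: 7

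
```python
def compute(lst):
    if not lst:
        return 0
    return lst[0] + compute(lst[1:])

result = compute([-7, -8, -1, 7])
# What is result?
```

(-7) + (-8) + (-1) + 7 + 0 = -9

Answer: -9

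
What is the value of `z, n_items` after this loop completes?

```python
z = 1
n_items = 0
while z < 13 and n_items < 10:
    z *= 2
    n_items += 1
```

Double until >= 13 or 10 iterations
`z, n_items` takes the values: (1, 0) → (2, 0) → (2, 1) → (4, 1) → (4, 2) → (8, 2) → (8, 3) → (16, 3) → (16, 4)

Answer: 16, 4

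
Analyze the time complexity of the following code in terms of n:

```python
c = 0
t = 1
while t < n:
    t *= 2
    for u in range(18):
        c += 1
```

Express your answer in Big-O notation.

Each loop level contributes: log n × 1. Multiplying the contributions gives O(log n).

Answer: O(log n)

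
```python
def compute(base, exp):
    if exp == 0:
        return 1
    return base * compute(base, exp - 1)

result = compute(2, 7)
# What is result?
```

compute(2, 7) = 2 * 2 * 2 * 2 * 2 * 2 * 2 = 128

Answer: 128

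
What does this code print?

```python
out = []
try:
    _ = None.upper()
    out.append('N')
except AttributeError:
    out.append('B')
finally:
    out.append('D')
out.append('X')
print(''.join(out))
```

Execution trace: 'B' (except AttributeError) → 'D' (finally) → 'X' (after the try/except). Output: BDX

Answer: BDX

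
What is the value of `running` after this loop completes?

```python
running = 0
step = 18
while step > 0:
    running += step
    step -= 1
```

Sum 18 down to 1
`running` takes the values: 0 → 18 → 35 → 51 → 66 → 80 → 93 → 105 → 116 → 126 → 135 → 143 → 150 → 156 → 161 → 165 → 168 → 170 → 171

Answer: 171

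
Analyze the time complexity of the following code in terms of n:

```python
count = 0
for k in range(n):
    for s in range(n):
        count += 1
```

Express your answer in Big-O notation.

Each loop level contributes: n × n. Multiplying the contributions gives O(n^2).

Answer: O(n^2)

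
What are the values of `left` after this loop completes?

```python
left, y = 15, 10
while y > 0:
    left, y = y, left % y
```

GCD of 15 and 10
`left` takes the values: 15 → 10 → 5

Answer: 5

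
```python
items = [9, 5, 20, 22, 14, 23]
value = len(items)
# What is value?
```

Trace:
`items = [9, 5, 20, 22, 14, 23]` → items = [9, 5, 20, 22, 14, 23]
`value = len(items)` → value = 6
So value = 6

Answer: 6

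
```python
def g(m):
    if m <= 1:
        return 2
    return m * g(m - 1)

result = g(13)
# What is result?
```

g(13) = 13 * 12 * 11 * 10 * 9 * 8 * 7 * 6 * 5 * 4 * 3 * 2 * 2 = 12454041600

Answer: 12454041600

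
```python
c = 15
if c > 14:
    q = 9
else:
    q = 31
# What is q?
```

Trace:
`c = 15` → c = 15
`if c > 14: ...` → c > 14 is True → q = 9
So q = 9

Answer: 9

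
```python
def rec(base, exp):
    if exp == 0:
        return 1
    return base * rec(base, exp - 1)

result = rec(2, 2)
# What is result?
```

rec(2, 2) = 2 * 2 = 4

Answer: 4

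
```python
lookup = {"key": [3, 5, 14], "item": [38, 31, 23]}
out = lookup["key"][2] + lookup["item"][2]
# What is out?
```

Trace:
`lookup = {"key": [3, 5, 14], "item": [38, 31, 23]}` → lookup = {'key': [3, 5, 14], 'item': [38, 31, 23]}
`out = lookup["key"][2] + lookup["item"][2]` → out = 37
So out = 37

Answer: 37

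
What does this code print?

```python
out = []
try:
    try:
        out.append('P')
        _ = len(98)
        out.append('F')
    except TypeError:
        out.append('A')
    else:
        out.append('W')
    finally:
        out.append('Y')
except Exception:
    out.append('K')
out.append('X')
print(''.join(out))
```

Execution trace: 'P' (inner try body) → 'A' (inner except TypeError) → 'Y' (inner finally) → 'X' (after the try/except). Output: PAYX

Answer: PAYX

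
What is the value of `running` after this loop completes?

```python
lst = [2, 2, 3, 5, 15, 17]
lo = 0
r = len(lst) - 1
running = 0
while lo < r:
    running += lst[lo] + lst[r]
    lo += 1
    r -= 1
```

Sum of pairs from ends
`running` takes the values: 0 → 19 → 36 → 44

Answer: 44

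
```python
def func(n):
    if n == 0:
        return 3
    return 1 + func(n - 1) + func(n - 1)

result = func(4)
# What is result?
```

func(n) = 1 + 2·func(n-1), func(0)=3. Closed form: (3+1)·2^4 - 1 = 63.

Answer: 63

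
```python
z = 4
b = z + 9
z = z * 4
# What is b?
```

Trace:
`z = 4` → z = 4
`b = z + 9` → b = 13
`z = z * 4` → z = 16
So b = 13

Answer: 13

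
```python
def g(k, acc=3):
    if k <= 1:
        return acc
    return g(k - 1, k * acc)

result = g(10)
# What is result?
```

Accumulator trace (n, acc): (10, 3) -> (9, 30) -> (8, 270) -> (7, 2160) -> (6, 15120) -> (5, 90720) -> (4, 453600) -> (3, 1814400) -> (2, 5443200) -> (1, 10886400) -> return 10886400

Answer: 10886400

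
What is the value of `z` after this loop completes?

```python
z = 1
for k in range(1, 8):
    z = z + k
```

Start at 1, add 1 through 7
`z` takes the values: 1 → 2 → 4 → 7 → 11 → 16 → 22 → 29

Answer: 29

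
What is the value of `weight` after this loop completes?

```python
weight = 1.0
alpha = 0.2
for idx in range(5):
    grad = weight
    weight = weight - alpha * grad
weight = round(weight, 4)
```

Gradient descent: w = 1.0 * (1 - 0.2)^5
`weight` takes the values: 1.0 → 0.8 → 0.64 → 0.512 → 0.4096 → 0.32768 → 0.3277

Answer: 0.3277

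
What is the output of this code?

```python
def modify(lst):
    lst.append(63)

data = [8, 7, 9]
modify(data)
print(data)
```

Key concept: function modifies passed list.
Step by step:
`data = [8, 7, 9]` → data = [8, 7, 9]
`modify(data)` → data = [8, 7, 9, 63]
`print(data)` → prints [8, 7, 9, 63]

Answer: [8, 7, 9, 63]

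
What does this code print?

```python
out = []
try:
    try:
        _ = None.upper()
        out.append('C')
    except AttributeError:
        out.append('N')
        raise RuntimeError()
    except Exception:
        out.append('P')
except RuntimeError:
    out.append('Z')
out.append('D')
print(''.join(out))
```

Execution trace: 'N' (inner except AttributeError) → 'Z' (outer except RuntimeError) → 'D' (after the try/except). Output: NZD

Answer: NZD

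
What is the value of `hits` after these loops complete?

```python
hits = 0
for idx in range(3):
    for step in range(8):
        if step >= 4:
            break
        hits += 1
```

Inner breaks at 4, outer runs 3 times
`hits` takes the values: 0 → 1 → 2 → 3 → 4 → 5 → 6 → 7 → 8 → 9 → 10 → 11 → 12

Answer: 12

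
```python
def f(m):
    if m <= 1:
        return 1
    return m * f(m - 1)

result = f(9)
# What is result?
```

f(9) = 9 * 8 * 7 * 6 * 5 * 4 * 3 * 2 * 1 = 362880

Answer: 362880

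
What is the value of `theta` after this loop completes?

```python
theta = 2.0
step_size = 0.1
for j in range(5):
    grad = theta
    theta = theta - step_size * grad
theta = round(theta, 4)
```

Gradient descent: w = 2.0 * (1 - 0.1)^5
`theta` takes the values: 2.0 → 1.8 → 1.62 → 1.458 → 1.3122 → 1.18098 → 1.181

Answer: 1.181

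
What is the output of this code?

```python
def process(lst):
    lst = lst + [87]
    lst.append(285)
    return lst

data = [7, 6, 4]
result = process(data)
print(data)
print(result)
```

Key concept: rebinding parameter vs mutation.
Step by step:
`data = [7, 6, 4]` → data = [7, 6, 4]
`result = process(data)` → result = [7, 6, 4, 87, 285]
`print(data)` → prints [7, 6, 4]
`print(result)` → prints [7, 6, 4, 87, 285]

Answer:
[7, 6, 4]
[7, 6, 4, 87, 285]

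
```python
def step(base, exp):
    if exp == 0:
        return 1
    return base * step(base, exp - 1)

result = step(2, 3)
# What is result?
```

step(2, 3) = 2 * 2 * 2 = 8

Answer: 8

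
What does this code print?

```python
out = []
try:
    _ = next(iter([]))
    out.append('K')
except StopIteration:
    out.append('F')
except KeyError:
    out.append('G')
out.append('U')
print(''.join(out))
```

Execution trace: 'F' (except StopIteration) → 'U' (after the try/except). Output: FU

Answer: FU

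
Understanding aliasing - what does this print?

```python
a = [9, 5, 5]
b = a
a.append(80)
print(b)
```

Key concept: basic list aliasing.
Step by step:
`a = [9, 5, 5]` → a = [9, 5, 5]
`b = a` → b = [9, 5, 5] (same object as a)
`a.append(80)` → a = [9, 5, 5, 80] (same object as b); b = [9, 5, 5, 80] (same object as a)
`print(b)` → prints [9, 5, 5, 80]

Answer: [9, 5, 5, 80]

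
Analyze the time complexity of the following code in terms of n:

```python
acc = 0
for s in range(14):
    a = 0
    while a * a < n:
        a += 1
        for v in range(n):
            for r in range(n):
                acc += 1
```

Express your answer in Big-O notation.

Each loop level contributes: 1 × √n × n × n. Multiplying the contributions gives O(n^2√n).

Answer: O(n^2√n)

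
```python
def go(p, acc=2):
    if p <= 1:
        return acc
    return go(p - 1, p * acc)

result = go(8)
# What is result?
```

Accumulator trace (n, acc): (8, 2) -> (7, 16) -> (6, 112) -> (5, 672) -> (4, 3360) -> (3, 13440) -> (2, 40320) -> (1, 80640) -> return 80640

Answer: 80640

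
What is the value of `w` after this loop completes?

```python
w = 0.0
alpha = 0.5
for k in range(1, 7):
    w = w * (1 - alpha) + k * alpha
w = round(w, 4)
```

Moving average with lr=0.5
`w` takes the values: 0.0 → 0.5 → 1.25 → 2.125 → 3.0625 → 4.03125 → 5.015625 → 5.0156

Answer: 5.0156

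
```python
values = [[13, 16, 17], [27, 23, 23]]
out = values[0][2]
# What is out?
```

Trace:
`values = [[13, 16, 17], [27, 23, 23]]` → values = [[13, 16, 17], [27, 23, 23]]
`out = values[0][2]` → out = 17
So out = 17

Answer: 17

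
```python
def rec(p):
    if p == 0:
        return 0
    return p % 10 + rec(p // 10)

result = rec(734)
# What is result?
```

Sum of digits of 734: 4 + 3 + 7 = 14

Answer: 14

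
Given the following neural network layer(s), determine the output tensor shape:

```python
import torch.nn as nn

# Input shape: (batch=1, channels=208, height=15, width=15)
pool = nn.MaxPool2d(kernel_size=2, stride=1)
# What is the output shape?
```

Input: (1, 208, 15, 15) -> Output: (1, 208, 14, 14)

Answer: (1, 208, 14, 14)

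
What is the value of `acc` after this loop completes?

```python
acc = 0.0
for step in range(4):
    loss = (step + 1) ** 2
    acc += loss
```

Sum of squared losses 1² + 2² + ... + 4²
`acc` takes the values: 0.0 → 1.0 → 5.0 → 14.0 → 30.0

Answer: 30.0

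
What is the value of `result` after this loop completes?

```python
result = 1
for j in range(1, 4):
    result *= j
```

3! = 6
`result` takes the values: 1 → 2 → 6

Answer: 6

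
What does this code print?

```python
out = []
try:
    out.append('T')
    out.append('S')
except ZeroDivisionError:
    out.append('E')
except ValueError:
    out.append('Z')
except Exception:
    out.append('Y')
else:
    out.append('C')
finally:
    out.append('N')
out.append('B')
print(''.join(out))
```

Execution trace: 'T' (try body) → 'S' (try body, no exception) → 'C' (else) → 'N' (finally) → 'B' (after the try/except). Output: TSCNB

Answer: TSCNB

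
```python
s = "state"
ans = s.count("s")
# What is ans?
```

Trace:
`s = "state"` → s = 'state'
`ans = s.count("s")` → ans = 1
So ans = 1

Answer: 1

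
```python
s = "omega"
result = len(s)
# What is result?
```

Trace:
`s = "omega"` → s = 'omega'
`result = len(s)` → result = 5
So result = 5

Answer: 5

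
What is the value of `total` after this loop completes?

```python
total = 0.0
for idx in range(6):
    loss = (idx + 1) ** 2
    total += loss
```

Sum of squared losses 1² + 2² + ... + 6²
`total` takes the values: 0.0 → 1.0 → 5.0 → 14.0 → 30.0 → 55.0 → 91.0

Answer: 91.0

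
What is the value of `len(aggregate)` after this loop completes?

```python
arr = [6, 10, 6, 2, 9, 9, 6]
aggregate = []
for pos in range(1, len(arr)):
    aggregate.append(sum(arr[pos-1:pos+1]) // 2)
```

Number of 2-element averages
`aggregate` takes the values: [] → [8] → [8, 8] → [8, 8, 4] → [8, 8, 4, 5] → [8, 8, 4, 5, 9] → [8, 8, 4, 5, 9, 7]
So `len(aggregate)` = 6

Answer: 6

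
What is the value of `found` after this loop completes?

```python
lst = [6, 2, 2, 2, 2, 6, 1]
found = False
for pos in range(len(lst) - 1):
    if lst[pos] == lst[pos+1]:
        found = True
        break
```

Check consecutive duplicates in [6, 2, 2, 2, 2, 6, 1]
`found` takes the values: False → True

Answer: True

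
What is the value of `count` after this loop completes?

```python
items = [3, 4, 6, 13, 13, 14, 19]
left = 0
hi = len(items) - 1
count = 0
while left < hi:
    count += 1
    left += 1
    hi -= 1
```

Iterations until pointers meet (list length 7)
`count` takes the values: 0 → 1 → 2 → 3

Answer: 3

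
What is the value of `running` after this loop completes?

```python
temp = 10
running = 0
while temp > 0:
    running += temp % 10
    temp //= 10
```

Sum digits of 10
`running` takes the values: 0 → 1

Answer: 1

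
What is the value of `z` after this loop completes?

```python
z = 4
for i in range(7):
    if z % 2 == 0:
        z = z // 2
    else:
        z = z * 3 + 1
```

Collatz-style transformation from 4
`z` takes the values: 4 → 2 → 1 → 4 → 2 → 1 → 4 → 2

Answer: 2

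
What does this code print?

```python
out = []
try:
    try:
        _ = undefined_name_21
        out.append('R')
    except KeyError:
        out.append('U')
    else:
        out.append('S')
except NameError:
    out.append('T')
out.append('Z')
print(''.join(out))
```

Execution trace: 'T' (outer except NameError) → 'Z' (after the try/except). Output: TZ

Answer: TZ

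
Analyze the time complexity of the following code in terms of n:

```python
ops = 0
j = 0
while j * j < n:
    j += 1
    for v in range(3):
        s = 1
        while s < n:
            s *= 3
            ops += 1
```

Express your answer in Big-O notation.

Each loop level contributes: √n × 1 × log n. Multiplying the contributions gives O(√n log n).

Answer: O(√n log n)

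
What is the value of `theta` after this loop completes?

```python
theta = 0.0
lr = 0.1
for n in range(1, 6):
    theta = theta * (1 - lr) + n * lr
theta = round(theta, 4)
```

Moving average with lr=0.1
`theta` takes the values: 0.0 → 0.1 → 0.29 → 0.561 → 0.9049 → 1.31441 → 1.3144

Answer: 1.3144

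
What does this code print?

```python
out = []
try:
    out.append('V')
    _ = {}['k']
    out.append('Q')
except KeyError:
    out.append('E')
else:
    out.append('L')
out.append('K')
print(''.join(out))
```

Execution trace: 'V' (try body) → 'E' (except KeyError) → 'K' (after the try/except). Output: VEK

Answer: VEK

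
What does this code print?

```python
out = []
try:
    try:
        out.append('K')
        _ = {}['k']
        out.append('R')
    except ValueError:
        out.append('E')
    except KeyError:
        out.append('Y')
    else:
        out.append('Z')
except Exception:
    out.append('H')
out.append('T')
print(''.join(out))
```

Execution trace: 'K' (inner try body) → 'Y' (inner except KeyError) → 'T' (after the try/except). Output: KYT

Answer: KYT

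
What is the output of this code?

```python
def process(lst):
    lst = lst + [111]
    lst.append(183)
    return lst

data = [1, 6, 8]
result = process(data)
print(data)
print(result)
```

Key concept: rebinding parameter vs mutation.
Step by step:
`data = [1, 6, 8]` → data = [1, 6, 8]
`result = process(data)` → result = [1, 6, 8, 111, 183]
`print(data)` → prints [1, 6, 8]
`print(result)` → prints [1, 6, 8, 111, 183]

Answer:
[1, 6, 8]
[1, 6, 8, 111, 183]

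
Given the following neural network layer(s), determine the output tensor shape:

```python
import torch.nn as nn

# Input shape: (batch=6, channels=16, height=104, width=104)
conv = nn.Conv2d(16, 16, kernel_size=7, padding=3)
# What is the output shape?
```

Input: (6, 16, 104, 104) -> Output: (6, 16, 104, 104)

Answer: (6, 16, 104, 104)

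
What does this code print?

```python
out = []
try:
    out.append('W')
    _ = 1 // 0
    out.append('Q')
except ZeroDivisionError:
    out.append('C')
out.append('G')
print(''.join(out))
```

Execution trace: 'W' (try body) → 'C' (except ZeroDivisionError) → 'G' (after the try/except). Output: WCG

Answer: WCG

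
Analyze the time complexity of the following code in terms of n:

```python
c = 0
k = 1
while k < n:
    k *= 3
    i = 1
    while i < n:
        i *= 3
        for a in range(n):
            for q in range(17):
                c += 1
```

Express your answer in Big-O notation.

Each loop level contributes: log n × log n × n × 1. Multiplying the contributions gives O(n log² n).

Answer: O(n log² n)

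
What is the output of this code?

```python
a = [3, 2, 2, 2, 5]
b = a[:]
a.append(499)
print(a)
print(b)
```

Key concept: slice [:] creates copy.
Step by step:
`a = [3, 2, 2, 2, 5]` → a = [3, 2, 2, 2, 5]
`b = a[:]` → b = [3, 2, 2, 2, 5]
`a.append(499)` → a = [3, 2, 2, 2, 5, 499]
`print(a)` → prints [3, 2, 2, 2, 5, 499]
`print(b)` → prints [3, 2, 2, 2, 5]

Answer:
[3, 2, 2, 2, 5, 499]
[3, 2, 2, 2, 5]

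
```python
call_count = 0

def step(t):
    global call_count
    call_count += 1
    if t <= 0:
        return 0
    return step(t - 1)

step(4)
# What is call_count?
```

Linear recursion stepping by 1: 5 calls from t=4 down to ≤0.

Answer: 5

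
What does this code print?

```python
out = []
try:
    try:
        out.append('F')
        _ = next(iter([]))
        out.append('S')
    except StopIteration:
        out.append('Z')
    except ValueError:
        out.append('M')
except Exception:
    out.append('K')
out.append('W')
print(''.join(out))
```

Execution trace: 'F' (inner try body) → 'Z' (inner except StopIteration) → 'W' (after the try/except). Output: FZW

Answer: FZW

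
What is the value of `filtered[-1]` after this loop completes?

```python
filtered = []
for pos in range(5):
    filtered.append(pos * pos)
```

Last element of squares 0 to 4
`filtered` takes the values: [] → [0] → [0, 1] → [0, 1, 4] → [0, 1, 4, 9] → [0, 1, 4, 9, 16]
So `filtered[-1]` = 16

Answer: 16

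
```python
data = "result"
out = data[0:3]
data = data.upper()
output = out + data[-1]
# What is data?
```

Trace:
`data = "result"` → data = 'result'
`out = data[0:3]` → out = 'res'
`data = data.upper()` → data = 'RESULT'
`output = out + data[-1]` → output = 'resT'
So data = 'RESULT'

Answer: 'RESULT'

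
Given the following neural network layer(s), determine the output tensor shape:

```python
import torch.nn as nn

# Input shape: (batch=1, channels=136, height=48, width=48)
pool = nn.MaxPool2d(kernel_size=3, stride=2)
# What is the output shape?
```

Input: (1, 136, 48, 48) -> Output: (1, 136, 23, 23)

Answer: (1, 136, 23, 23)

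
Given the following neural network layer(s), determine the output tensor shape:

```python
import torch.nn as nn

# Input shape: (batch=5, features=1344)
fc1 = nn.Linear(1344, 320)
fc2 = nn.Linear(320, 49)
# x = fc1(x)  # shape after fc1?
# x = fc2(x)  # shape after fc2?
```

Input: (5, 1344) -> after fc1: (5, 320) -> Output: (5, 49)

Answer: (5, 49)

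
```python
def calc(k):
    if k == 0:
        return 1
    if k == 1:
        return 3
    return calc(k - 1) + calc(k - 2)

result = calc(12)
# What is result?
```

Build up from base cases: calc(0)=1, calc(1)=3, calc(2)=4, calc(3)=7, calc(4)=11, calc(5)=18, calc(6)=29, ..., calc(12)=521

Answer: 521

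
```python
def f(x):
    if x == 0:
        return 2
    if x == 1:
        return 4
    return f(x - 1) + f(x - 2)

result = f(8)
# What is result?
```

Build up from base cases: f(0)=2, f(1)=4, f(2)=6, f(3)=10, f(4)=16, f(5)=26, f(6)=42, ..., f(8)=110

Answer: 110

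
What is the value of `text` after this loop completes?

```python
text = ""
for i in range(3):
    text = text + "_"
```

Repeat '_' 3 times
`text` takes the values: "" → "_" → "__" → "___"

Answer: "___"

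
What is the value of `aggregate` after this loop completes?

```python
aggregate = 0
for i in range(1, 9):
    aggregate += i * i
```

Sum of squares 1² to 8² = 204
`aggregate` takes the values: 0 → 1 → 5 → 14 → 30 → 55 → 91 → 140 → 204

Answer: 204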